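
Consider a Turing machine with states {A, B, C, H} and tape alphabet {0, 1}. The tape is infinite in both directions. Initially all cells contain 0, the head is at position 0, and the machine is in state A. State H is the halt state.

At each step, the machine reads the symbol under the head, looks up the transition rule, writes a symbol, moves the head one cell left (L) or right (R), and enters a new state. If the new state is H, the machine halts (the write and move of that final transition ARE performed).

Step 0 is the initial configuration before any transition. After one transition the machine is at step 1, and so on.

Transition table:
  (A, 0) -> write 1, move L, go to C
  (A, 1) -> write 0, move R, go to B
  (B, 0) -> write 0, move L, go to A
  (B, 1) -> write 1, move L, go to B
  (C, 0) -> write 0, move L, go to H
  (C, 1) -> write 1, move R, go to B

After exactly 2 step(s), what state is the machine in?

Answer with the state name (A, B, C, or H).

Answer: H

Derivation:
Step 1: in state A at pos 0, read 0 -> (A,0)->write 1,move L,goto C. Now: state=C, head=-1, tape[-2..1]=0010 (head:  ^)
Step 2: in state C at pos -1, read 0 -> (C,0)->write 0,move L,goto H. Now: state=H, head=-2, tape[-3..1]=00010 (head:  ^)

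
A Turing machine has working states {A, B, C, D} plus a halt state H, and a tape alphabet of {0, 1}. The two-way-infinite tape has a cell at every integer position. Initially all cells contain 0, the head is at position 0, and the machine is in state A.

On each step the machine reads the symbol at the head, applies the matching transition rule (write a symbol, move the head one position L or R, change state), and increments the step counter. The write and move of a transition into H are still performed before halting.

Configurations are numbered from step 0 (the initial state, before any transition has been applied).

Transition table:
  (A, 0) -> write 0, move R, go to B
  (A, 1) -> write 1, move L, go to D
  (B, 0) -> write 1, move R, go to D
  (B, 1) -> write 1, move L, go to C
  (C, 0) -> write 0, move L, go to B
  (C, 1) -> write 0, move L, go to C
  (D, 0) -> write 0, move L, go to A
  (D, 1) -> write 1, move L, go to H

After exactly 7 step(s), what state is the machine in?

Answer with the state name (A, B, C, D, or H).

Step 1: in state A at pos 0, read 0 -> (A,0)->write 0,move R,goto B. Now: state=B, head=1, tape[-1..2]=0000 (head:   ^)
Step 2: in state B at pos 1, read 0 -> (B,0)->write 1,move R,goto D. Now: state=D, head=2, tape[-1..3]=00100 (head:    ^)
Step 3: in state D at pos 2, read 0 -> (D,0)->write 0,move L,goto A. Now: state=A, head=1, tape[-1..3]=00100 (head:   ^)
Step 4: in state A at pos 1, read 1 -> (A,1)->write 1,move L,goto D. Now: state=D, head=0, tape[-1..3]=00100 (head:  ^)
Step 5: in state D at pos 0, read 0 -> (D,0)->write 0,move L,goto A. Now: state=A, head=-1, tape[-2..3]=000100 (head:  ^)
Step 6: in state A at pos -1, read 0 -> (A,0)->write 0,move R,goto B. Now: state=B, head=0, tape[-2..3]=000100 (head:   ^)
Step 7: in state B at pos 0, read 0 -> (B,0)->write 1,move R,goto D. Now: state=D, head=1, tape[-2..3]=001100 (head:    ^)

Answer: D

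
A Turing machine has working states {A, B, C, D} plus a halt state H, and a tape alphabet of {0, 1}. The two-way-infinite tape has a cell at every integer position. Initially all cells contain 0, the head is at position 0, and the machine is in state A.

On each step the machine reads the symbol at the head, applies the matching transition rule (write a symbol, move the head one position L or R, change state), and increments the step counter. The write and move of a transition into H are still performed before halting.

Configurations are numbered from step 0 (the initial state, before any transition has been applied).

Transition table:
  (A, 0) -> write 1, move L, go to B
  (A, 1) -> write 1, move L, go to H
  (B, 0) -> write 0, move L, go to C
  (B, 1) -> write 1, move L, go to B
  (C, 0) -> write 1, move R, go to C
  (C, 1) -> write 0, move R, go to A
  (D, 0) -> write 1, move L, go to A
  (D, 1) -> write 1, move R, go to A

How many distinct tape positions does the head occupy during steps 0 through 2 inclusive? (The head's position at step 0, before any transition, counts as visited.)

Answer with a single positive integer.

Step 1: in state A at pos 0, read 0 -> (A,0)->write 1,move L,goto B. Now: state=B, head=-1, tape[-2..1]=0010 (head:  ^)
Step 2: in state B at pos -1, read 0 -> (B,0)->write 0,move L,goto C. Now: state=C, head=-2, tape[-3..1]=00010 (head:  ^)
Head positions at steps 0..2: starting at 0, distinct positions visited = {-2, -1, 0} -> 3 position(s)

Answer: 3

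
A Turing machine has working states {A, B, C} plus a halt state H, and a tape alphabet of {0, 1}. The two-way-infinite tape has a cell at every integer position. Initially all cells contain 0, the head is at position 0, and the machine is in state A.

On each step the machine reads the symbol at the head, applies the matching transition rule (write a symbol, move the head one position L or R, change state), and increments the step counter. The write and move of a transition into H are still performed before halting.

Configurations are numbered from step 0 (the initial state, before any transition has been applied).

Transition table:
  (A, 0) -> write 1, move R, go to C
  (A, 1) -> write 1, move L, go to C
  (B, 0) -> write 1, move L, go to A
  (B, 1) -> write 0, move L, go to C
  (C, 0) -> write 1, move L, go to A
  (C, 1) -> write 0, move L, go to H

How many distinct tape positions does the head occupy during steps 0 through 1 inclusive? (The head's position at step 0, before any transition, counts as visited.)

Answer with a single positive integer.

Step 1: in state A at pos 0, read 0 -> (A,0)->write 1,move R,goto C. Now: state=C, head=1, tape[-1..2]=0100 (head:   ^)
Head positions at steps 0..1: starting at 0, distinct positions visited = {0, 1} -> 2 position(s)

Answer: 2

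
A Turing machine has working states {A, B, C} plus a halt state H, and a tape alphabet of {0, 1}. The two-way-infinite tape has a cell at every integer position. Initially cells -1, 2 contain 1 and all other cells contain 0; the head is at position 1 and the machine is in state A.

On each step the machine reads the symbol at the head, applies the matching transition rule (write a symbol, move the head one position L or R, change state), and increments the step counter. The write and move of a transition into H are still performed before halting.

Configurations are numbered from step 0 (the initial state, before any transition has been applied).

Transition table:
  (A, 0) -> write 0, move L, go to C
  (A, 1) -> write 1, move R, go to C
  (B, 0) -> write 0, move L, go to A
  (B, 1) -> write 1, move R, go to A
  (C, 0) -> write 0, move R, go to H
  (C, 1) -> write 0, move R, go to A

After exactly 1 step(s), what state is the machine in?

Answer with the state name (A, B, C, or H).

Step 1: in state A at pos 1, read 0 -> (A,0)->write 0,move L,goto C. Now: state=C, head=0, tape[-2..3]=010010 (head:   ^)

Answer: C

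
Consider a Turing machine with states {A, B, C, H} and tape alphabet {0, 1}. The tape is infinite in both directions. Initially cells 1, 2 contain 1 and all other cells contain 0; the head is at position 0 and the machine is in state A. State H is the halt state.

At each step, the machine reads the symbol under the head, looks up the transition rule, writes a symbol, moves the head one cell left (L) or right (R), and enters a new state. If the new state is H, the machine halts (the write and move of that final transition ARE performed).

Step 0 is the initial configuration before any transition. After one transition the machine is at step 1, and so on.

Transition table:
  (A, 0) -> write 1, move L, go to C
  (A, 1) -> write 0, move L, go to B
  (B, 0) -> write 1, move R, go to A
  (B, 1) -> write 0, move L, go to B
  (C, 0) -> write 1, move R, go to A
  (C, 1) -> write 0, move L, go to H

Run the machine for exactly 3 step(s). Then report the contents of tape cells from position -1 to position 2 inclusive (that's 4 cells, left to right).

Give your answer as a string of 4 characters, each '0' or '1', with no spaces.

Step 1: in state A at pos 0, read 0 -> (A,0)->write 1,move L,goto C. Now: state=C, head=-1, tape[-2..3]=001110 (head:  ^)
Step 2: in state C at pos -1, read 0 -> (C,0)->write 1,move R,goto A. Now: state=A, head=0, tape[-2..3]=011110 (head:   ^)
Step 3: in state A at pos 0, read 1 -> (A,1)->write 0,move L,goto B. Now: state=B, head=-1, tape[-2..3]=010110 (head:  ^)

Answer: 1011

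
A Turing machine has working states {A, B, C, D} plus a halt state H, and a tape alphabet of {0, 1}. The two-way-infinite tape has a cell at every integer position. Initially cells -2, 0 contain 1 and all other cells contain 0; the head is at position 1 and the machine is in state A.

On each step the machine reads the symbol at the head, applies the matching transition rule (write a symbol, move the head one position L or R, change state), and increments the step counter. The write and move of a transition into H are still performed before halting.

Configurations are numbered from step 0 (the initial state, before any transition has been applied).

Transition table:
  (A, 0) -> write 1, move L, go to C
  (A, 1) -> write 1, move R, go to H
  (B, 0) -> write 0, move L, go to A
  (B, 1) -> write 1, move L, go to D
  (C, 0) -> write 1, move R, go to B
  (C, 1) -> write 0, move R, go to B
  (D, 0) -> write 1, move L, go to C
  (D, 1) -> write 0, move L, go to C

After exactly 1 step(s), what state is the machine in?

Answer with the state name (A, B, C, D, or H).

Step 1: in state A at pos 1, read 0 -> (A,0)->write 1,move L,goto C. Now: state=C, head=0, tape[-3..2]=010110 (head:    ^)

Answer: C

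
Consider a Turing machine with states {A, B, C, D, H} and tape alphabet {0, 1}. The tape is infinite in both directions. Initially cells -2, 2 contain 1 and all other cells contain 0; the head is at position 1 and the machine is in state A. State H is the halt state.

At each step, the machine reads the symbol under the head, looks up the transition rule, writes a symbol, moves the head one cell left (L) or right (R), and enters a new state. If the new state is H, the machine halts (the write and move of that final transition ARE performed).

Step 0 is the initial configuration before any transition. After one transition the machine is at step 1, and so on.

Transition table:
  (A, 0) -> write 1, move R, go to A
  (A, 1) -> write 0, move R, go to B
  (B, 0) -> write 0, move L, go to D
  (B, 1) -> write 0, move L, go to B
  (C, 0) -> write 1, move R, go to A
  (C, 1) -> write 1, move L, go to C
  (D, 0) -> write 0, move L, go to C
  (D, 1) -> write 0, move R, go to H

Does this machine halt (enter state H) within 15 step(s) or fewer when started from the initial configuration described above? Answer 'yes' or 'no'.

Answer: no

Derivation:
Step 1: in state A at pos 1, read 0 -> (A,0)->write 1,move R,goto A. Now: state=A, head=2, tape[-3..3]=0100110 (head:      ^)
Step 2: in state A at pos 2, read 1 -> (A,1)->write 0,move R,goto B. Now: state=B, head=3, tape[-3..4]=01001000 (head:       ^)
Step 3: in state B at pos 3, read 0 -> (B,0)->write 0,move L,goto D. Now: state=D, head=2, tape[-3..4]=01001000 (head:      ^)
Step 4: in state D at pos 2, read 0 -> (D,0)->write 0,move L,goto C. Now: state=C, head=1, tape[-3..4]=01001000 (head:     ^)
Step 5: in state C at pos 1, read 1 -> (C,1)->write 1,move L,goto C. Now: state=C, head=0, tape[-3..4]=01001000 (head:    ^)
Step 6: in state C at pos 0, read 0 -> (C,0)->write 1,move R,goto A. Now: state=A, head=1, tape[-3..4]=01011000 (head:     ^)
Step 7: in state A at pos 1, read 1 -> (A,1)->write 0,move R,goto B. Now: state=B, head=2, tape[-3..4]=01010000 (head:      ^)
Step 8: in state B at pos 2, read 0 -> (B,0)->write 0,move L,goto D. Now: state=D, head=1, tape[-3..4]=01010000 (head:     ^)
Step 9: in state D at pos 1, read 0 -> (D,0)->write 0,move L,goto C. Now: state=C, head=0, tape[-3..4]=01010000 (head:    ^)
Step 10: in state C at pos 0, read 1 -> (C,1)->write 1,move L,goto C. Now: state=C, head=-1, tape[-3..4]=01010000 (head:   ^)
Step 11: in state C at pos -1, read 0 -> (C,0)->write 1,move R,goto A. Now: state=A, head=0, tape[-3..4]=01110000 (head:    ^)
Step 12: in state A at pos 0, read 1 -> (A,1)->write 0,move R,goto B. Now: state=B, head=1, tape[-3..4]=01100000 (head:     ^)
Step 13: in state B at pos 1, read 0 -> (B,0)->write 0,move L,goto D. Now: state=D, head=0, tape[-3..4]=01100000 (head:    ^)
Step 14: in state D at pos 0, read 0 -> (D,0)->write 0,move L,goto C. Now: state=C, head=-1, tape[-3..4]=01100000 (head:   ^)
Step 15: in state C at pos -1, read 1 -> (C,1)->write 1,move L,goto C. Now: state=C, head=-2, tape[-3..4]=01100000 (head:  ^)
After 15 step(s): state = C (not H) -> not halted within 15 -> no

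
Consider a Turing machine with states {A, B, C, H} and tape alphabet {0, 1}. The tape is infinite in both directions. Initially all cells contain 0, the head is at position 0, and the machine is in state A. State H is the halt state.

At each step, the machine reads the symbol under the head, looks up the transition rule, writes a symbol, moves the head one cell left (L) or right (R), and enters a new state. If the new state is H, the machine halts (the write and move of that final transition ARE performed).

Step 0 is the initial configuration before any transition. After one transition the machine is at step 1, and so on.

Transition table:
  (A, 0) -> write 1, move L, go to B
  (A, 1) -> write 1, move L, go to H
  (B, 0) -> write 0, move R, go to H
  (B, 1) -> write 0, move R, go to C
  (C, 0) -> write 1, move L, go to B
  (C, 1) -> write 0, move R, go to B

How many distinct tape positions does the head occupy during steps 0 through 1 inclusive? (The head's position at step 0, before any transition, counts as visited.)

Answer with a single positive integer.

Answer: 2

Derivation:
Step 1: in state A at pos 0, read 0 -> (A,0)->write 1,move L,goto B. Now: state=B, head=-1, tape[-2..1]=0010 (head:  ^)
Head positions at steps 0..1: starting at 0, distinct positions visited = {-1, 0} -> 2 position(s)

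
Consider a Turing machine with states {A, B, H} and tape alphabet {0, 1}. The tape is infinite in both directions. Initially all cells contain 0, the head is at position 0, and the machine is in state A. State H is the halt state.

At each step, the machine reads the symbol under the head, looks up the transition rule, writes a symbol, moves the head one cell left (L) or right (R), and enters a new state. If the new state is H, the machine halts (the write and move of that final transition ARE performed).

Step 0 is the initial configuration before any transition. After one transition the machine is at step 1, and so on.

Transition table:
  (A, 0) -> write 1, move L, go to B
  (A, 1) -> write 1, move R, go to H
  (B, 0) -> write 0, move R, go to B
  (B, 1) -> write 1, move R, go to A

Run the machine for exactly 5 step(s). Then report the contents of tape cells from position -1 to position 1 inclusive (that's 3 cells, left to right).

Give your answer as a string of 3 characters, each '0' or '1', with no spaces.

Step 1: in state A at pos 0, read 0 -> (A,0)->write 1,move L,goto B. Now: state=B, head=-1, tape[-2..1]=0010 (head:  ^)
Step 2: in state B at pos -1, read 0 -> (B,0)->write 0,move R,goto B. Now: state=B, head=0, tape[-2..1]=0010 (head:   ^)
Step 3: in state B at pos 0, read 1 -> (B,1)->write 1,move R,goto A. Now: state=A, head=1, tape[-2..2]=00100 (head:    ^)
Step 4: in state A at pos 1, read 0 -> (A,0)->write 1,move L,goto B. Now: state=B, head=0, tape[-2..2]=00110 (head:   ^)
Step 5: in state B at pos 0, read 1 -> (B,1)->write 1,move R,goto A. Now: state=A, head=1, tape[-2..2]=00110 (head:    ^)

Answer: 011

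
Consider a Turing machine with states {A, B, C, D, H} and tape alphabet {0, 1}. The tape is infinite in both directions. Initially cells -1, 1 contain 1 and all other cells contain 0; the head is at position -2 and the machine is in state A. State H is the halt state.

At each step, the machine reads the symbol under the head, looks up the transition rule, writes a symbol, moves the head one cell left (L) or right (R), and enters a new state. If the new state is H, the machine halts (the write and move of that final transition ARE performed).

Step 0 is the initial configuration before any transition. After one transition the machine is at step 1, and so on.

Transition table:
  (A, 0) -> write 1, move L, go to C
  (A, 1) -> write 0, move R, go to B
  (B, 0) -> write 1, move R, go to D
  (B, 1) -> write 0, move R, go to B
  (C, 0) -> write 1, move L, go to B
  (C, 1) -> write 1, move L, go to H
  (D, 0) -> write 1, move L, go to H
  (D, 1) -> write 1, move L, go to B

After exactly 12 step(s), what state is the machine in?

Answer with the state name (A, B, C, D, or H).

Step 1: in state A at pos -2, read 0 -> (A,0)->write 1,move L,goto C. Now: state=C, head=-3, tape[-4..2]=0011010 (head:  ^)
Step 2: in state C at pos -3, read 0 -> (C,0)->write 1,move L,goto B. Now: state=B, head=-4, tape[-5..2]=00111010 (head:  ^)
Step 3: in state B at pos -4, read 0 -> (B,0)->write 1,move R,goto D. Now: state=D, head=-3, tape[-5..2]=01111010 (head:   ^)
Step 4: in state D at pos -3, read 1 -> (D,1)->write 1,move L,goto B. Now: state=B, head=-4, tape[-5..2]=01111010 (head:  ^)
Step 5: in state B at pos -4, read 1 -> (B,1)->write 0,move R,goto B. Now: state=B, head=-3, tape[-5..2]=00111010 (head:   ^)
Step 6: in state B at pos -3, read 1 -> (B,1)->write 0,move R,goto B. Now: state=B, head=-2, tape[-5..2]=00011010 (head:    ^)
Step 7: in state B at pos -2, read 1 -> (B,1)->write 0,move R,goto B. Now: state=B, head=-1, tape[-5..2]=00001010 (head:     ^)
Step 8: in state B at pos -1, read 1 -> (B,1)->write 0,move R,goto B. Now: state=B, head=0, tape[-5..2]=00000010 (head:      ^)
Step 9: in state B at pos 0, read 0 -> (B,0)->write 1,move R,goto D. Now: state=D, head=1, tape[-5..2]=00000110 (head:       ^)
Step 10: in state D at pos 1, read 1 -> (D,1)->write 1,move L,goto B. Now: state=B, head=0, tape[-5..2]=00000110 (head:      ^)
Step 11: in state B at pos 0, read 1 -> (B,1)->write 0,move R,goto B. Now: state=B, head=1, tape[-5..2]=00000010 (head:       ^)
Step 12: in state B at pos 1, read 1 -> (B,1)->write 0,move R,goto B. Now: state=B, head=2, tape[-5..3]=000000000 (head:        ^)

Answer: B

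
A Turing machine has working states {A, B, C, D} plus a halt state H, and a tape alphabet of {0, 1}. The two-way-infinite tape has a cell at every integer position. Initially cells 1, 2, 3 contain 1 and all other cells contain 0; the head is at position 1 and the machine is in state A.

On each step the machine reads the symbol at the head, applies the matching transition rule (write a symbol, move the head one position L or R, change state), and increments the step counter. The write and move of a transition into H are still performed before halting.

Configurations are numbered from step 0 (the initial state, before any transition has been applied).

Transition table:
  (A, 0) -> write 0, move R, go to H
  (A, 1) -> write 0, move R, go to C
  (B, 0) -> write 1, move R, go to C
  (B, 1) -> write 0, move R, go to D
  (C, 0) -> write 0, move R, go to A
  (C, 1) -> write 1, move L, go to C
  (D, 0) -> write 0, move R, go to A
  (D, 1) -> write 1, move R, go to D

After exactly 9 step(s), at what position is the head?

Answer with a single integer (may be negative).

Step 1: in state A at pos 1, read 1 -> (A,1)->write 0,move R,goto C. Now: state=C, head=2, tape[0..4]=00110 (head:   ^)
Step 2: in state C at pos 2, read 1 -> (C,1)->write 1,move L,goto C. Now: state=C, head=1, tape[0..4]=00110 (head:  ^)
Step 3: in state C at pos 1, read 0 -> (C,0)->write 0,move R,goto A. Now: state=A, head=2, tape[0..4]=00110 (head:   ^)
Step 4: in state A at pos 2, read 1 -> (A,1)->write 0,move R,goto C. Now: state=C, head=3, tape[0..4]=00010 (head:    ^)
Step 5: in state C at pos 3, read 1 -> (C,1)->write 1,move L,goto C. Now: state=C, head=2, tape[0..4]=00010 (head:   ^)
Step 6: in state C at pos 2, read 0 -> (C,0)->write 0,move R,goto A. Now: state=A, head=3, tape[0..4]=00010 (head:    ^)
Step 7: in state A at pos 3, read 1 -> (A,1)->write 0,move R,goto C. Now: state=C, head=4, tape[0..5]=000000 (head:     ^)
Step 8: in state C at pos 4, read 0 -> (C,0)->write 0,move R,goto A. Now: state=A, head=5, tape[0..6]=0000000 (head:      ^)
Step 9: in state A at pos 5, read 0 -> (A,0)->write 0,move R,goto H. Now: state=H, head=6, tape[0..7]=00000000 (head:       ^)

Answer: 6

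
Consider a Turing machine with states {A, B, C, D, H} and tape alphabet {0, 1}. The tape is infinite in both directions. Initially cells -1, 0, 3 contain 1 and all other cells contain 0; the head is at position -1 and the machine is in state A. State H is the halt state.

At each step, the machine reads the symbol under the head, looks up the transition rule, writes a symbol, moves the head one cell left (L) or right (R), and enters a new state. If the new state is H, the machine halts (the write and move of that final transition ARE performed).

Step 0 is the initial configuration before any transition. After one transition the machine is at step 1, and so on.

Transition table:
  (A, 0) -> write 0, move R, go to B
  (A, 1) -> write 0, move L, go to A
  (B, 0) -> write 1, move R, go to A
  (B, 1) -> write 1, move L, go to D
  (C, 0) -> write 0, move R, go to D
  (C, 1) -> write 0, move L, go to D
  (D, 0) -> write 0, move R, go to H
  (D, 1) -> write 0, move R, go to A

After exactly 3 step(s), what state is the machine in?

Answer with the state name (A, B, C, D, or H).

Step 1: in state A at pos -1, read 1 -> (A,1)->write 0,move L,goto A. Now: state=A, head=-2, tape[-3..4]=00010010 (head:  ^)
Step 2: in state A at pos -2, read 0 -> (A,0)->write 0,move R,goto B. Now: state=B, head=-1, tape[-3..4]=00010010 (head:   ^)
Step 3: in state B at pos -1, read 0 -> (B,0)->write 1,move R,goto A. Now: state=A, head=0, tape[-3..4]=00110010 (head:    ^)

Answer: A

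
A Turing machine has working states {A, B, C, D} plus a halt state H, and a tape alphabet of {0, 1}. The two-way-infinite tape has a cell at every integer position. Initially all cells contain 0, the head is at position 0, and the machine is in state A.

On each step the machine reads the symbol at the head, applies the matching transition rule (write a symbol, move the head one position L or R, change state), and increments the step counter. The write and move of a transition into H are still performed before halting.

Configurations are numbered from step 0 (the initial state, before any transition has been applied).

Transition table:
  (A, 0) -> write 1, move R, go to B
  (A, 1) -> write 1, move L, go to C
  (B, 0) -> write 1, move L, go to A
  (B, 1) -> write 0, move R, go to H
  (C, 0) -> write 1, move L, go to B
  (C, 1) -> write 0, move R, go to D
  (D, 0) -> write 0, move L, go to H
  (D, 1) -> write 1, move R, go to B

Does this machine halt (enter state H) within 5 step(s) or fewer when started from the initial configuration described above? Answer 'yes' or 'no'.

Step 1: in state A at pos 0, read 0 -> (A,0)->write 1,move R,goto B. Now: state=B, head=1, tape[-1..2]=0100 (head:   ^)
Step 2: in state B at pos 1, read 0 -> (B,0)->write 1,move L,goto A. Now: state=A, head=0, tape[-1..2]=0110 (head:  ^)
Step 3: in state A at pos 0, read 1 -> (A,1)->write 1,move L,goto C. Now: state=C, head=-1, tape[-2..2]=00110 (head:  ^)
Step 4: in state C at pos -1, read 0 -> (C,0)->write 1,move L,goto B. Now: state=B, head=-2, tape[-3..2]=001110 (head:  ^)
Step 5: in state B at pos -2, read 0 -> (B,0)->write 1,move L,goto A. Now: state=A, head=-3, tape[-4..2]=0011110 (head:  ^)
After 5 step(s): state = A (not H) -> not halted within 5 -> no

Answer: no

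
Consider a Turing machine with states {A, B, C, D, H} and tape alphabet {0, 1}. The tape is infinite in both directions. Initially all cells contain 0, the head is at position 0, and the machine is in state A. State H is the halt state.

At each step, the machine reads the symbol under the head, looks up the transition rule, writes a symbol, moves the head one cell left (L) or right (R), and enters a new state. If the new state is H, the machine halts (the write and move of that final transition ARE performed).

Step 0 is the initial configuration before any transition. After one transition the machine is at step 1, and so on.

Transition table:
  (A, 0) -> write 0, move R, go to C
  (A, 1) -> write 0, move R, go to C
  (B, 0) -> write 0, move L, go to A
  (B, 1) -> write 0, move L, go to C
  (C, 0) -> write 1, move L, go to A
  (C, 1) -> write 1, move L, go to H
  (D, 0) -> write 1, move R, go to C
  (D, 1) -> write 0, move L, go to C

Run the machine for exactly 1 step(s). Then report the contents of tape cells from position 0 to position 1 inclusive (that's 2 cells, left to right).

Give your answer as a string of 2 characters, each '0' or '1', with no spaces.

Step 1: in state A at pos 0, read 0 -> (A,0)->write 0,move R,goto C. Now: state=C, head=1, tape[-1..2]=0000 (head:   ^)

Answer: 00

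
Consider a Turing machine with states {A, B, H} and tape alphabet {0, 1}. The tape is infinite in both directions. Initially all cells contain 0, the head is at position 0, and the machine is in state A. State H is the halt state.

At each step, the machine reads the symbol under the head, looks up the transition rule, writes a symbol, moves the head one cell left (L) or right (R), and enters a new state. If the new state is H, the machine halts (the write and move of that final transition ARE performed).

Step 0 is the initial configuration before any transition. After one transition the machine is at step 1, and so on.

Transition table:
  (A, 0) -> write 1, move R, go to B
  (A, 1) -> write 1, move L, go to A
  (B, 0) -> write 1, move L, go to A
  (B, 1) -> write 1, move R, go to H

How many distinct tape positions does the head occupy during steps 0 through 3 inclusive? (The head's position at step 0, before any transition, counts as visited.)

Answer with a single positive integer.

Step 1: in state A at pos 0, read 0 -> (A,0)->write 1,move R,goto B. Now: state=B, head=1, tape[-1..2]=0100 (head:   ^)
Step 2: in state B at pos 1, read 0 -> (B,0)->write 1,move L,goto A. Now: state=A, head=0, tape[-1..2]=0110 (head:  ^)
Step 3: in state A at pos 0, read 1 -> (A,1)->write 1,move L,goto A. Now: state=A, head=-1, tape[-2..2]=00110 (head:  ^)
Head positions at steps 0..3: starting at 0, distinct positions visited = {-1, 0, 1} -> 3 position(s)

Answer: 3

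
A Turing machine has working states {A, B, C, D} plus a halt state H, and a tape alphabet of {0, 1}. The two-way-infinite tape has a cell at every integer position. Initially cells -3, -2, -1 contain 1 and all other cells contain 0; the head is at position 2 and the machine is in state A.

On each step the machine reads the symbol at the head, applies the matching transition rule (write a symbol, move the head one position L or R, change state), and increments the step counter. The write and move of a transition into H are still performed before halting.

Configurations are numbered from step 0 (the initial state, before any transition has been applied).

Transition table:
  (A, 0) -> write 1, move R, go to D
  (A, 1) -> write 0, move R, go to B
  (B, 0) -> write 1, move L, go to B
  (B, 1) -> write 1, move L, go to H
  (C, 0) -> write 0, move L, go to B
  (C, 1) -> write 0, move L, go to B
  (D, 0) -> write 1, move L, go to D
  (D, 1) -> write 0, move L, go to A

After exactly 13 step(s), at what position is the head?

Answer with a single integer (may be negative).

Step 1: in state A at pos 2, read 0 -> (A,0)->write 1,move R,goto D. Now: state=D, head=3, tape[-4..4]=011100100 (head:        ^)
Step 2: in state D at pos 3, read 0 -> (D,0)->write 1,move L,goto D. Now: state=D, head=2, tape[-4..4]=011100110 (head:       ^)
Step 3: in state D at pos 2, read 1 -> (D,1)->write 0,move L,goto A. Now: state=A, head=1, tape[-4..4]=011100010 (head:      ^)
Step 4: in state A at pos 1, read 0 -> (A,0)->write 1,move R,goto D. Now: state=D, head=2, tape[-4..4]=011101010 (head:       ^)
Step 5: in state D at pos 2, read 0 -> (D,0)->write 1,move L,goto D. Now: state=D, head=1, tape[-4..4]=011101110 (head:      ^)
Step 6: in state D at pos 1, read 1 -> (D,1)->write 0,move L,goto A. Now: state=A, head=0, tape[-4..4]=011100110 (head:     ^)
Step 7: in state A at pos 0, read 0 -> (A,0)->write 1,move R,goto D. Now: state=D, head=1, tape[-4..4]=011110110 (head:      ^)
Step 8: in state D at pos 1, read 0 -> (D,0)->write 1,move L,goto D. Now: state=D, head=0, tape[-4..4]=011111110 (head:     ^)
Step 9: in state D at pos 0, read 1 -> (D,1)->write 0,move L,goto A. Now: state=A, head=-1, tape[-4..4]=011101110 (head:    ^)
Step 10: in state A at pos -1, read 1 -> (A,1)->write 0,move R,goto B. Now: state=B, head=0, tape[-4..4]=011001110 (head:     ^)
Step 11: in state B at pos 0, read 0 -> (B,0)->write 1,move L,goto B. Now: state=B, head=-1, tape[-4..4]=011011110 (head:    ^)
Step 12: in state B at pos -1, read 0 -> (B,0)->write 1,move L,goto B. Now: state=B, head=-2, tape[-4..4]=011111110 (head:   ^)
Step 13: in state B at pos -2, read 1 -> (B,1)->write 1,move L,goto H. Now: state=H, head=-3, tape[-4..4]=011111110 (head:  ^)

Answer: -3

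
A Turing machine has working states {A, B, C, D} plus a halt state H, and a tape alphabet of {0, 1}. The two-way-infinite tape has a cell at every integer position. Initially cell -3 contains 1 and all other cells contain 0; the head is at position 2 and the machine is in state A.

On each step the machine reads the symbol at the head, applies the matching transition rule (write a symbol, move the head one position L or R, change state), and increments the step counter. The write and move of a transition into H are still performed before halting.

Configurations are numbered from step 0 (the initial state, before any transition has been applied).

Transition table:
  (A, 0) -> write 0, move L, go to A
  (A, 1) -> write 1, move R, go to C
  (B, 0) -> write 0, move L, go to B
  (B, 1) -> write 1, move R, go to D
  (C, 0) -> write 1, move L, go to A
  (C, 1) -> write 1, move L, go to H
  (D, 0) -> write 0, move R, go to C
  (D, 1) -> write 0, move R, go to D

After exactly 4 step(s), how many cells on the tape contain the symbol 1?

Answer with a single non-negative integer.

Answer: 1

Derivation:
Step 1: in state A at pos 2, read 0 -> (A,0)->write 0,move L,goto A. Now: state=A, head=1, tape[-4..3]=01000000 (head:      ^)
Step 2: in state A at pos 1, read 0 -> (A,0)->write 0,move L,goto A. Now: state=A, head=0, tape[-4..3]=01000000 (head:     ^)
Step 3: in state A at pos 0, read 0 -> (A,0)->write 0,move L,goto A. Now: state=A, head=-1, tape[-4..3]=01000000 (head:    ^)
Step 4: in state A at pos -1, read 0 -> (A,0)->write 0,move L,goto A. Now: state=A, head=-2, tape[-4..3]=01000000 (head:   ^)
Cells containing 1 after step 4: {-3} -> 1 cell(s)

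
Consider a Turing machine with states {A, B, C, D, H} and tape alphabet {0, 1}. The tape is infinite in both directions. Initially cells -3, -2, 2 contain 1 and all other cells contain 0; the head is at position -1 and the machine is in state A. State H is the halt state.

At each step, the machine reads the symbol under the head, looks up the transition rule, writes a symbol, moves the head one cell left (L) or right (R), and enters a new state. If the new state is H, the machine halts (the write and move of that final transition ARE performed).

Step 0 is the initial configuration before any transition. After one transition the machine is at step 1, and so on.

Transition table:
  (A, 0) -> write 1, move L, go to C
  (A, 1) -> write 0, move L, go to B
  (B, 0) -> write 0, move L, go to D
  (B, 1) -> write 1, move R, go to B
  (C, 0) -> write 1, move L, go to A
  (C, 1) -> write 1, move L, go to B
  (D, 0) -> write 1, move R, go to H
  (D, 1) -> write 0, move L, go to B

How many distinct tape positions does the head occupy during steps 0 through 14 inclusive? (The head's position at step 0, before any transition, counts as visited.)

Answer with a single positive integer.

Answer: 6

Derivation:
Step 1: in state A at pos -1, read 0 -> (A,0)->write 1,move L,goto C. Now: state=C, head=-2, tape[-4..3]=01110010 (head:   ^)
Step 2: in state C at pos -2, read 1 -> (C,1)->write 1,move L,goto B. Now: state=B, head=-3, tape[-4..3]=01110010 (head:  ^)
Step 3: in state B at pos -3, read 1 -> (B,1)->write 1,move R,goto B. Now: state=B, head=-2, tape[-4..3]=01110010 (head:   ^)
Step 4: in state B at pos -2, read 1 -> (B,1)->write 1,move R,goto B. Now: state=B, head=-1, tape[-4..3]=01110010 (head:    ^)
Step 5: in state B at pos -1, read 1 -> (B,1)->write 1,move R,goto B. Now: state=B, head=0, tape[-4..3]=01110010 (head:     ^)
Step 6: in state B at pos 0, read 0 -> (B,0)->write 0,move L,goto D. Now: state=D, head=-1, tape[-4..3]=01110010 (head:    ^)
Step 7: in state D at pos -1, read 1 -> (D,1)->write 0,move L,goto B. Now: state=B, head=-2, tape[-4..3]=01100010 (head:   ^)
Step 8: in state B at pos -2, read 1 -> (B,1)->write 1,move R,goto B. Now: state=B, head=-1, tape[-4..3]=01100010 (head:    ^)
Step 9: in state B at pos -1, read 0 -> (B,0)->write 0,move L,goto D. Now: state=D, head=-2, tape[-4..3]=01100010 (head:   ^)
Step 10: in state D at pos -2, read 1 -> (D,1)->write 0,move L,goto B. Now: state=B, head=-3, tape[-4..3]=01000010 (head:  ^)
Step 11: in state B at pos -3, read 1 -> (B,1)->write 1,move R,goto B. Now: state=B, head=-2, tape[-4..3]=01000010 (head:   ^)
Step 12: in state B at pos -2, read 0 -> (B,0)->write 0,move L,goto D. Now: state=D, head=-3, tape[-4..3]=01000010 (head:  ^)
Step 13: in state D at pos -3, read 1 -> (D,1)->write 0,move L,goto B. Now: state=B, head=-4, tape[-5..3]=000000010 (head:  ^)
Step 14: in state B at pos -4, read 0 -> (B,0)->write 0,move L,goto D. Now: state=D, head=-5, tape[-6..3]=0000000010 (head:  ^)
Head positions at steps 0..14: starting at -1, distinct positions visited = {-5, -4, -3, -2, -1, 0} -> 6 position(s)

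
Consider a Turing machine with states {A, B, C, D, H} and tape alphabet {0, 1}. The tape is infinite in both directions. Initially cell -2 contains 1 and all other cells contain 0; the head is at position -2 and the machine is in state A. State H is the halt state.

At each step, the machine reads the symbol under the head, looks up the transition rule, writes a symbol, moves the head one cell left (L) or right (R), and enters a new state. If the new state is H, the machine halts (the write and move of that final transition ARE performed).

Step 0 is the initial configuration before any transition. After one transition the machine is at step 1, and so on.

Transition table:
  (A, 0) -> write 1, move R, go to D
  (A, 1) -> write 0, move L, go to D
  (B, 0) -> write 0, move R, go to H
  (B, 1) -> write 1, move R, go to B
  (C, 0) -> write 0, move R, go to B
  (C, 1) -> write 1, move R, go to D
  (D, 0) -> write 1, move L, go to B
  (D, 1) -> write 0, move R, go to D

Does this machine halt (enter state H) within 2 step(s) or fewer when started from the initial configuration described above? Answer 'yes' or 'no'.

Answer: no

Derivation:
Step 1: in state A at pos -2, read 1 -> (A,1)->write 0,move L,goto D. Now: state=D, head=-3, tape[-4..-1]=0000 (head:  ^)
Step 2: in state D at pos -3, read 0 -> (D,0)->write 1,move L,goto B. Now: state=B, head=-4, tape[-5..-1]=00100 (head:  ^)
After 2 step(s): state = B (not H) -> not halted within 2 -> no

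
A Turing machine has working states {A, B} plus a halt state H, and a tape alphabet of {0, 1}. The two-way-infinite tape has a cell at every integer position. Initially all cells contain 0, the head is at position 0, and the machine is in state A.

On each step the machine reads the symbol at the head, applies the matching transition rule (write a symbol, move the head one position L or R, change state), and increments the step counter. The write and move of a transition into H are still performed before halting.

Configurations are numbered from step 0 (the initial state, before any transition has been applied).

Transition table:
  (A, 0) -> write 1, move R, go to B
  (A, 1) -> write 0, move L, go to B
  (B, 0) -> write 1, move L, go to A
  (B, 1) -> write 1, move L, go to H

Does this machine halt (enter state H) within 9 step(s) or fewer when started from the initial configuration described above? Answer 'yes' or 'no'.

Step 1: in state A at pos 0, read 0 -> (A,0)->write 1,move R,goto B. Now: state=B, head=1, tape[-1..2]=0100 (head:   ^)
Step 2: in state B at pos 1, read 0 -> (B,0)->write 1,move L,goto A. Now: state=A, head=0, tape[-1..2]=0110 (head:  ^)
Step 3: in state A at pos 0, read 1 -> (A,1)->write 0,move L,goto B. Now: state=B, head=-1, tape[-2..2]=00010 (head:  ^)
Step 4: in state B at pos -1, read 0 -> (B,0)->write 1,move L,goto A. Now: state=A, head=-2, tape[-3..2]=001010 (head:  ^)
Step 5: in state A at pos -2, read 0 -> (A,0)->write 1,move R,goto B. Now: state=B, head=-1, tape[-3..2]=011010 (head:   ^)
Step 6: in state B at pos -1, read 1 -> (B,1)->write 1,move L,goto H. Now: state=H, head=-2, tape[-3..2]=011010 (head:  ^)
State H reached at step 6; 6 <= 9 -> yes

Answer: yes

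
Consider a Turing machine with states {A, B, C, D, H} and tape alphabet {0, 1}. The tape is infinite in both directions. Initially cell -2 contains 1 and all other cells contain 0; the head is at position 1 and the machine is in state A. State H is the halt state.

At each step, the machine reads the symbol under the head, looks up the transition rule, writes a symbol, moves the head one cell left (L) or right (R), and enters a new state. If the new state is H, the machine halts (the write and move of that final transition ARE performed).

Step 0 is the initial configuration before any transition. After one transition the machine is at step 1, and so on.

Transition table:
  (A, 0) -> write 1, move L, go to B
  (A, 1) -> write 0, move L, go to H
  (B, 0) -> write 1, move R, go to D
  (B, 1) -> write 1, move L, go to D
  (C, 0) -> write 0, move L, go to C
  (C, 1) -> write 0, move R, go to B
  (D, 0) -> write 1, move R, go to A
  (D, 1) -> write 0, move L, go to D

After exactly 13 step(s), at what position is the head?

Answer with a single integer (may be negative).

Step 1: in state A at pos 1, read 0 -> (A,0)->write 1,move L,goto B. Now: state=B, head=0, tape[-3..2]=010010 (head:    ^)
Step 2: in state B at pos 0, read 0 -> (B,0)->write 1,move R,goto D. Now: state=D, head=1, tape[-3..2]=010110 (head:     ^)
Step 3: in state D at pos 1, read 1 -> (D,1)->write 0,move L,goto D. Now: state=D, head=0, tape[-3..2]=010100 (head:    ^)
Step 4: in state D at pos 0, read 1 -> (D,1)->write 0,move L,goto D. Now: state=D, head=-1, tape[-3..2]=010000 (head:   ^)
Step 5: in state D at pos -1, read 0 -> (D,0)->write 1,move R,goto A. Now: state=A, head=0, tape[-3..2]=011000 (head:    ^)
Step 6: in state A at pos 0, read 0 -> (A,0)->write 1,move L,goto B. Now: state=B, head=-1, tape[-3..2]=011100 (head:   ^)
Step 7: in state B at pos -1, read 1 -> (B,1)->write 1,move L,goto D. Now: state=D, head=-2, tape[-3..2]=011100 (head:  ^)
Step 8: in state D at pos -2, read 1 -> (D,1)->write 0,move L,goto D. Now: state=D, head=-3, tape[-4..2]=0001100 (head:  ^)
Step 9: in state D at pos -3, read 0 -> (D,0)->write 1,move R,goto A. Now: state=A, head=-2, tape[-4..2]=0101100 (head:   ^)
Step 10: in state A at pos -2, read 0 -> (A,0)->write 1,move L,goto B. Now: state=B, head=-3, tape[-4..2]=0111100 (head:  ^)
Step 11: in state B at pos -3, read 1 -> (B,1)->write 1,move L,goto D. Now: state=D, head=-4, tape[-5..2]=00111100 (head:  ^)
Step 12: in state D at pos -4, read 0 -> (D,0)->write 1,move R,goto A. Now: state=A, head=-3, tape[-5..2]=01111100 (head:   ^)
Step 13: in state A at pos -3, read 1 -> (A,1)->write 0,move L,goto H. Now: state=H, head=-4, tape[-5..2]=01011100 (head:  ^)

Answer: -4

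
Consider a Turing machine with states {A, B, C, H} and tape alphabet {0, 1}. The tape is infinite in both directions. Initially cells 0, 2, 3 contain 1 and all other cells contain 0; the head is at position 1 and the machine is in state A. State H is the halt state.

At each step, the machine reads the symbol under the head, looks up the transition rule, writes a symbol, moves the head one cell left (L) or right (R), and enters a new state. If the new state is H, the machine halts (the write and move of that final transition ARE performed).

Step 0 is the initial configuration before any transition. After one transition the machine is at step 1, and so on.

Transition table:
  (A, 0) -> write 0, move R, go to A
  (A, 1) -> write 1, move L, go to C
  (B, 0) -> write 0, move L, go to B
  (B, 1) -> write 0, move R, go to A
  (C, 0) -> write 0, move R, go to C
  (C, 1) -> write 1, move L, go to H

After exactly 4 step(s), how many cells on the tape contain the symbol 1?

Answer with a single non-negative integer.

Answer: 3

Derivation:
Step 1: in state A at pos 1, read 0 -> (A,0)->write 0,move R,goto A. Now: state=A, head=2, tape[-1..4]=010110 (head:    ^)
Step 2: in state A at pos 2, read 1 -> (A,1)->write 1,move L,goto C. Now: state=C, head=1, tape[-1..4]=010110 (head:   ^)
Step 3: in state C at pos 1, read 0 -> (C,0)->write 0,move R,goto C. Now: state=C, head=2, tape[-1..4]=010110 (head:    ^)
Step 4: in state C at pos 2, read 1 -> (C,1)->write 1,move L,goto H. Now: state=H, head=1, tape[-1..4]=010110 (head:   ^)
Cells containing 1 after step 4: {0, 2, 3} -> 3 cell(s)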